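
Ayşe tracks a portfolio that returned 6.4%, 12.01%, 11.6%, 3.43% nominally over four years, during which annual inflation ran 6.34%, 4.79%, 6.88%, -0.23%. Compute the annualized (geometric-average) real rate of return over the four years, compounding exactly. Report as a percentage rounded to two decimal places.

Nominal growth factor = 1.0640 × 1.1201 × 1.1160 × 1.0343 = 1.37565378
Price-level growth factor = 1.0634 × 1.0479 × 1.0688 × 0.9977 = 1.18826393
Real growth factor = 1.37565378 / 1.18826393 = 1.15770053
Annualized real rate = 1.15770053^(1/4) − 1 = 3.7287% → 3.73%.

3.73%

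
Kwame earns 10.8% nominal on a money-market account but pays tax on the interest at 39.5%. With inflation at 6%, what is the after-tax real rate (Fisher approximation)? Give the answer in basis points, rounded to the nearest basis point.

After-tax nominal return = 10.8% × (1 − 0.395) = 6.5340%.
r ≈ 6.5340% − 6% → 53 basis points.

53 basis points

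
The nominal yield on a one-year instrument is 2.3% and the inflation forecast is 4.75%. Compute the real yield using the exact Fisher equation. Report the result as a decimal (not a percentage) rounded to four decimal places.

-0.0234

By the Fisher equation, 1 + r = (1 + i)/(1 + π).
1 + r = 1.02300 / 1.04750 = 0.976611
r = 0.976611 − 1 = -2.3389%, i.e. -0.0234.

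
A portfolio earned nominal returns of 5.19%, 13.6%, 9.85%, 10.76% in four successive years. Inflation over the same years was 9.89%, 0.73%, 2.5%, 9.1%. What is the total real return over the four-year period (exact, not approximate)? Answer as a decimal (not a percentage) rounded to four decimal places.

Compound the nominal returns: 1.0519 × 1.1360 × 1.0985 × 1.1076 = 1.453904.
Compound inflation: 1.0989 × 1.0073 × 1.0250 × 1.0910 = 1.237843.
Deflate: 1.453904 / 1.237843 = 1.174546.
Total real return = 1.174546 − 1 → 0.1745.

0.1745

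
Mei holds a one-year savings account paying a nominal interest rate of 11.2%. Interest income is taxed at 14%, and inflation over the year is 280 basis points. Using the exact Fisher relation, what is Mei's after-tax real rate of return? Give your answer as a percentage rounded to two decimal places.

6.65%

After-tax nominal return = 11.2% × (1 − 0.14) = 9.6320%.
1 + r = 1.09632 / 1.02800 = 1.066459
After-tax real rate = 1.066459 − 1 → 6.65%.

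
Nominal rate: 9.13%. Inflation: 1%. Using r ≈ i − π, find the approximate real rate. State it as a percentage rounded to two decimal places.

r ≈ i − π = 9.13% − 1% = 8.13%.

8.13%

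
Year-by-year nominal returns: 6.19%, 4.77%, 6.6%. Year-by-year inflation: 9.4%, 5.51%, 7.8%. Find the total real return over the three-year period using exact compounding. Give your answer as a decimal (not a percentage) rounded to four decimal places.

Compound the nominal returns: 1.0619 × 1.0477 × 1.0660 = 1.185981.
Compound inflation: 1.0940 × 1.0551 × 1.0780 = 1.244313.
Deflate: 1.185981 / 1.244313 = 0.953121.
Total real return = 0.953121 − 1 → -0.0469.

-0.0469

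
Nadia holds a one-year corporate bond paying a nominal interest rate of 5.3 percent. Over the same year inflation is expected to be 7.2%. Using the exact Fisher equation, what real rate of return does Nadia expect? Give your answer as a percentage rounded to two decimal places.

By the Fisher equation, 1 + r = (1 + i)/(1 + π).
1 + r = 1.05300 / 1.07200 = 0.982276
r = 0.982276 − 1 = -1.7724%, i.e. -1.77%.

-1.77%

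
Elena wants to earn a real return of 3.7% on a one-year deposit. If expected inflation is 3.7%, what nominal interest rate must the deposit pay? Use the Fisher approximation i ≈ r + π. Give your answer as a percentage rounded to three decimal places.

7.400%

i ≈ r + π = 3.7% + 3.7% = 7.400%.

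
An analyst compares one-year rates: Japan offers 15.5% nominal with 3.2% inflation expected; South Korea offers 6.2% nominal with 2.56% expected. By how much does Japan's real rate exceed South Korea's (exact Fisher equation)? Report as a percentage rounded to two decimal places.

Japan: (1 + 0.1550)/(1 + 0.0320) − 1 = 11.9186%
South Korea: (1 + 0.0620)/(1 + 0.0256) − 1 = 3.5491%
Differential = 11.9186% − 3.5491% = 8.3695% → 8.37%.

8.37%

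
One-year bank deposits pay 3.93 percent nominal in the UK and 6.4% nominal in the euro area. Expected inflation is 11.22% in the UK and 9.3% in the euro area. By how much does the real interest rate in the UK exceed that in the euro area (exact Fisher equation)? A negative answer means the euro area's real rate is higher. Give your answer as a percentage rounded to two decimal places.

The UK: (1 + 0.0393)/(1 + 0.1122) − 1 = -6.5546%
The euro area: (1 + 0.0640)/(1 + 0.0930) − 1 = -2.6532%
Differential = -6.5546% − (-2.6532%) = -3.9013% → -3.90%.

-3.90%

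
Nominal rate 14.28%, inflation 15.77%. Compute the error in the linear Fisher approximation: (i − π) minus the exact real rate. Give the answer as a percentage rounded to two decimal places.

Approximate: r ≈ 14.280% − 15.770% = -1.4900%
Exact: (1 + 0.1428)/(1 + 0.1577) − 1 = -1.2870%
Error = -1.4900% − (-1.2870%) = -0.2030% → -0.20%.

-0.20%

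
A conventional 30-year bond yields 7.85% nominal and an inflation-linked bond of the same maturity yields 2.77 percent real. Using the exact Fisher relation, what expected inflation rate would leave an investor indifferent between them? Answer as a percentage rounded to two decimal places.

4.94%

(1 + π) = (1 + i)/(1 + r) = 1.07850 / 1.02770 = 1.049431
Break-even inflation = 1.049431 − 1 → 4.94%.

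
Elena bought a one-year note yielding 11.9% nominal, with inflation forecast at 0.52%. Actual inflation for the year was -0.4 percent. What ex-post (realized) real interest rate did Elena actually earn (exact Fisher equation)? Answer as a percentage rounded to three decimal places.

12.349%

Ex-post: (1 + 0.1190)/(1 − 0.0040) − 1 = 12.3494%
So the realized real rate is 12.349%.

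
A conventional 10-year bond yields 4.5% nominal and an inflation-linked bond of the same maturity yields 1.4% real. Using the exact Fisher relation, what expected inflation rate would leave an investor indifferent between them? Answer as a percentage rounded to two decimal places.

(1 + π) = (1 + i)/(1 + r) = 1.04500 / 1.01400 = 1.030572
Break-even inflation = 1.030572 − 1 → 3.06%.

3.06%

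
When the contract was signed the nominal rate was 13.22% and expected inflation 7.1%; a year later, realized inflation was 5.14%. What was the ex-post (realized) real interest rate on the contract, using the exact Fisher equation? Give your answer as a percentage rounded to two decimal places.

7.68%

Ex-post: (1 + 0.1322)/(1 + 0.0514) − 1 = 7.68499%
So the realized real rate is 7.68%.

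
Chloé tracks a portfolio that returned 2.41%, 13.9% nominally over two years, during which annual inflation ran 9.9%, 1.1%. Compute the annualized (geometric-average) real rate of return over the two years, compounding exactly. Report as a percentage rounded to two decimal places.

2.46%

Nominal growth factor = 1.0241 × 1.1390 = 1.16644990
Price-level growth factor = 1.0990 × 1.0110 = 1.11108900
Real growth factor = 1.16644990 / 1.11108900 = 1.04982580
Annualized real rate = 1.04982580^(1/2) − 1 = 2.4610% → 2.46%.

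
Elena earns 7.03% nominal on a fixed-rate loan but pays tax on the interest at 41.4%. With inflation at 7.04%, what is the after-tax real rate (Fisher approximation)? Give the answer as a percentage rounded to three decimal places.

After-tax nominal return = 7.03% × (1 − 0.414) = 4.11958%.
r ≈ 4.11958% − 7.04% → -2.920%.

-2.920%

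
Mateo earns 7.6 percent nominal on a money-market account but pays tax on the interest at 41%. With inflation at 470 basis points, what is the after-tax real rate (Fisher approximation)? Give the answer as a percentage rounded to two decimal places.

-0.22%

After-tax nominal return = 7.6% × (1 − 0.41) = 4.4840%.
r ≈ 4.4840% − 4.7% → -0.22%.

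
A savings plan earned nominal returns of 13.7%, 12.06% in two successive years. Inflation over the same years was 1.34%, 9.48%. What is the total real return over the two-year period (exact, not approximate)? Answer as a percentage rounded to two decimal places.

14.84%

Compound the nominal returns: 1.1370 × 1.1206 = 1.274122.
Compound inflation: 1.0134 × 1.0948 = 1.109470.
Deflate: 1.274122 / 1.109470 = 1.148406.
Total real return = 1.148406 − 1 → 14.84%.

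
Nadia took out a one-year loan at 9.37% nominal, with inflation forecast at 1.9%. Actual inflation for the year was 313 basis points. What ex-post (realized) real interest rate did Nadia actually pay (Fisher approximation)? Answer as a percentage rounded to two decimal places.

Ex-post: 9.37% − 3.13% = 6.240%
So the realized real rate is 6.24%.

6.24%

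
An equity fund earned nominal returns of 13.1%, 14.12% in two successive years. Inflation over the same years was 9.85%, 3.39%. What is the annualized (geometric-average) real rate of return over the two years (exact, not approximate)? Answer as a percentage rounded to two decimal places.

6.60%

Nominal growth factor = 1.1310 × 1.1412 = 1.29069720
Price-level growth factor = 1.0985 × 1.0339 = 1.13573915
Real growth factor = 1.29069720 / 1.13573915 = 1.13643806
Annualized real rate = 1.13643806^(1/2) − 1 = 6.6038% → 6.60%.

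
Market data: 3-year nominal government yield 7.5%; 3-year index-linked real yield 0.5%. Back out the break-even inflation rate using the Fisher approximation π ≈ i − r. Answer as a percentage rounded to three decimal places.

7.000%

π ≈ i − r = 7.5% − 0.5% → 7.000%.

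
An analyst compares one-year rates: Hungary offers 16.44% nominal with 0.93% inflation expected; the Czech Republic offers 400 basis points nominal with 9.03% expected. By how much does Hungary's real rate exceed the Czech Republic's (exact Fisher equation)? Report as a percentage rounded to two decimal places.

Hungary: (1 + 0.1644)/(1 + 0.0093) − 1 = 15.3671%
The Czech Republic: (1 + 0.0400)/(1 + 0.0903) − 1 = -4.6134%
Differential = 15.3671% − (-4.6134%) = 19.9805% → 19.98%.

19.98%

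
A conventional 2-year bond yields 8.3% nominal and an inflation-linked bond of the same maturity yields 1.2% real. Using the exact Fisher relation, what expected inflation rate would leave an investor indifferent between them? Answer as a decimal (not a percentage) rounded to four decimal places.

0.0702

(1 + π) = (1 + i)/(1 + r) = 1.08300 / 1.01200 = 1.070158
Break-even inflation = 1.070158 − 1 → 0.0702.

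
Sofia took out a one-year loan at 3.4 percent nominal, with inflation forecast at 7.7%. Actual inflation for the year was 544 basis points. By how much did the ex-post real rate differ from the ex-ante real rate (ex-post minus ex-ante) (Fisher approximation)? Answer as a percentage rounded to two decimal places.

Ex-ante: 3.4% − 7.7% = -4.300%
Ex-post: 3.4% − 5.44% = -2.040%
Difference (ex-post − ex-ante) = 2.2600% → 2.26%.

2.26%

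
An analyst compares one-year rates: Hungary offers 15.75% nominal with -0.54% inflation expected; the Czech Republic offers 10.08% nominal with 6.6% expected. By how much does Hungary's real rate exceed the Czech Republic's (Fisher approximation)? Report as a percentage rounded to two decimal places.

Hungary: 15.75% − (-0.54%) = 16.290%
The Czech Republic: 10.08% − 6.6% = 3.480%
Differential = 12.810% → 12.81%.

12.81%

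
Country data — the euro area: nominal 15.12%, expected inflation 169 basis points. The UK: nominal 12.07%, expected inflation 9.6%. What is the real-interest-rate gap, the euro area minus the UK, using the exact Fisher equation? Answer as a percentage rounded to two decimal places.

The euro area: (1 + 0.1512)/(1 + 0.0169) − 1 = 13.2068%
The UK: (1 + 0.1207)/(1 + 0.0960) − 1 = 2.2536%
Differential = 13.2068% − 2.2536% = 10.9532% → 10.95%.

10.95%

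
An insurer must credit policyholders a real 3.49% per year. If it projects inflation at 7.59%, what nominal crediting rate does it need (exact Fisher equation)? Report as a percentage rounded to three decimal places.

(1 + i) = (1 + r)(1 + π) = 1.03490 × 1.07590 = 1.11344891
i = 1.11344891 − 1, so the required nominal rate is 11.345%.

11.345%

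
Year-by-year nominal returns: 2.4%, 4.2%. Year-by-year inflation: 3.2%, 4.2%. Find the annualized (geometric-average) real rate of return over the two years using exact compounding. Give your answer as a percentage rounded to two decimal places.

Nominal growth factor = 1.0240 × 1.0420 = 1.06700800
Price-level growth factor = 1.0320 × 1.0420 = 1.07534400
Real growth factor = 1.06700800 / 1.07534400 = 0.99224806
Annualized real rate = 0.99224806^(1/2) − 1 = -0.3884% → -0.39%.

-0.39%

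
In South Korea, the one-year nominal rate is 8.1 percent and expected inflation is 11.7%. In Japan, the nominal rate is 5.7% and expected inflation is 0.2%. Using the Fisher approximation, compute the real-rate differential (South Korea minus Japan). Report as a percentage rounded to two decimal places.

-9.10%

South Korea: 8.1% − 11.7% = -3.600%
Japan: 5.7% − 0.2% = 5.500%
Differential = -9.100% → -9.10%.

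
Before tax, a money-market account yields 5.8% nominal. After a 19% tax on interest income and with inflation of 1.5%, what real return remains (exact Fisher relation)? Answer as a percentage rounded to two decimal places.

3.15%

After-tax nominal return = 5.8% × (1 − 0.19) = 4.6980%.
1 + r = 1.04698 / 1.01500 = 1.031507
After-tax real rate = 1.031507 − 1 → 3.15%.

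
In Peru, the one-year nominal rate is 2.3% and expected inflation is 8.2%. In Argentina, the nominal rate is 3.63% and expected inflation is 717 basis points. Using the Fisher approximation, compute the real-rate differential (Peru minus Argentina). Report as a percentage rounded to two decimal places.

Peru: 2.3% − 8.2% = -5.900%
Argentina: 3.63% − 7.17% = -3.540%
Differential = -2.360% → -2.36%.

-2.36%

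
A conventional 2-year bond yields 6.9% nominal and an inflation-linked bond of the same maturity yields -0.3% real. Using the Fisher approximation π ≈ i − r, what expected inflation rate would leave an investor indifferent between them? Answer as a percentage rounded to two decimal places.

7.20%

π ≈ i − r = 6.9% − (-0.3%) → 7.20%.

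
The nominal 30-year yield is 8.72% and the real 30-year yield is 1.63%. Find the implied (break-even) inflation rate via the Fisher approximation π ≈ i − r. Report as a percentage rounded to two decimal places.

π ≈ i − r = 8.72% − 1.63% → 7.09%.

7.09%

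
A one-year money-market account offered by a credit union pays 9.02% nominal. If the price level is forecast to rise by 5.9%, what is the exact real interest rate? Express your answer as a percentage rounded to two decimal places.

2.95%

By the Fisher identity, 1 + r = (1 + i)/(1 + π).
1 + r = 1.09020 / 1.05900 = 1.029462
r = 1.029462 − 1 = 2.9462%, i.e. 2.95%.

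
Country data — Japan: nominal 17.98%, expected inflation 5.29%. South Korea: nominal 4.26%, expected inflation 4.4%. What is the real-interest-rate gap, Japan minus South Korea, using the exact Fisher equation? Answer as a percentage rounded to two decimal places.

Japan: (1 + 0.1798)/(1 + 0.0529) − 1 = 12.0524%
South Korea: (1 + 0.0426)/(1 + 0.0440) − 1 = -0.1341%
Differential = 12.0524% − (-0.1341%) = 12.1865% → 12.19%.

12.19%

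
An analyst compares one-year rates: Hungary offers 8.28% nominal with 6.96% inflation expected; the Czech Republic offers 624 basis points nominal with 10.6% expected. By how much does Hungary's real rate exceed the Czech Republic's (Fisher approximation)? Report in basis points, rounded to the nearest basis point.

568 basis points

Hungary: 8.28% − 6.96% = 1.320%
The Czech Republic: 6.24% − 10.6% = -4.360%
Differential = 5.680% → 568 basis points.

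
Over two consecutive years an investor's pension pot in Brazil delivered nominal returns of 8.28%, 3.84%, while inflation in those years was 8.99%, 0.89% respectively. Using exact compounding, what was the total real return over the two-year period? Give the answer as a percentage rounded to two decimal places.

Compound the nominal returns: 1.0828 × 1.0384 = 1.124380.
Compound inflation: 1.0899 × 1.0089 = 1.099600.
Deflate: 1.124380 / 1.099600 = 1.022535.
Total real return = 1.022535 − 1 → 2.25%.

2.25%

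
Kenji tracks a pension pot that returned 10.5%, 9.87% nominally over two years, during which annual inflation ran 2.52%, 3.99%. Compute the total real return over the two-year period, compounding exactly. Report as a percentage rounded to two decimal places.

13.88%

Compound the nominal returns: 1.1050 × 1.0987 = 1.214064.
Compound inflation: 1.0252 × 1.0399 = 1.066105.
Deflate: 1.214064 / 1.066105 = 1.138784.
Total real return = 1.138784 − 1 → 13.88%.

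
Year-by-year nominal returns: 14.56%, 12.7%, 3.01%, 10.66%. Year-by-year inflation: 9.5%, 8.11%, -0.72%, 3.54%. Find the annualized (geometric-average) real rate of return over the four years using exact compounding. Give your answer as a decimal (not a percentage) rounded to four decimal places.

Compound the nominal returns: 1.1456 × 1.1270 × 1.0301 × 1.1066 = 1.47172604.
Compound inflation: 1.0950 × 1.0811 × 0.9928 × 1.0354 = 1.21688606.
Deflate: 1.47172604 / 1.21688606 = 1.20941976.
Annualized real rate = 1.20941976^(1/4) − 1 = 4.8683% → 0.0487.

0.0487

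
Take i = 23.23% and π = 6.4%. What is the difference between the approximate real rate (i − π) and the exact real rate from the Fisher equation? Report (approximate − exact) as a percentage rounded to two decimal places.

1.01%

Approximate: r ≈ 23.230% − 6.400% = 16.8300%
Exact: (1 + 0.2323)/(1 + 0.0640) − 1 = 15.8177%
Error = 16.8300% − 15.8177% = 1.0123% → 1.01%.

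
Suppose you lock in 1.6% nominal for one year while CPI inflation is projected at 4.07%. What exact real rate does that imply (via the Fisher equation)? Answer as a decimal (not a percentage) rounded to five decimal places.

1 + r = 1.01600 / 1.04070 = 0.976266
r = 0.976266 − 1 = -2.3734%, i.e. -0.02373.

-0.02373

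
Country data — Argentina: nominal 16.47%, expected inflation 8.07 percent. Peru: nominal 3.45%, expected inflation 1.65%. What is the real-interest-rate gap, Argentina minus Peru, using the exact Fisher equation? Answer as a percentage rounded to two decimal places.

6.00%

Argentina: (1 + 0.1647)/(1 + 0.0807) − 1 = 7.7727%
Peru: (1 + 0.0345)/(1 + 0.0165) − 1 = 1.7708%
Differential = 7.7727% − 1.7708% = 6.0020% → 6.00%.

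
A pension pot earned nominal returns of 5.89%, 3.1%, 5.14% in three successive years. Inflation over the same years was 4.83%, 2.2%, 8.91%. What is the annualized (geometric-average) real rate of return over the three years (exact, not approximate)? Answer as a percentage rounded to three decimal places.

Compound the nominal returns: 1.0589 × 1.0310 × 1.0514 = 1.14784061.
Compound inflation: 1.0483 × 1.0220 × 1.0891 = 1.16682101.
Deflate: 1.14784061 / 1.16682101 = 0.98373324.
Annualized real rate = 0.98373324^(1/3) − 1 = -0.5452% → -0.545%.

-0.545%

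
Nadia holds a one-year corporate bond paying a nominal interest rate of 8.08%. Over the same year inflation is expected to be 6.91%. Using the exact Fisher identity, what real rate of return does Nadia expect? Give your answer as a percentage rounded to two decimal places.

1 + r = 1.08080 / 1.06910 = 1.010944
r = 1.010944 − 1 = 1.0944%, i.e. 1.09%.

1.09%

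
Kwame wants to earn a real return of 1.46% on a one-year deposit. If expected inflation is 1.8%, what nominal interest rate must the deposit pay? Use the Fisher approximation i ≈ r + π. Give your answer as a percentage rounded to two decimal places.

i ≈ r + π = 1.46% + 1.8% = 3.26%.

3.26%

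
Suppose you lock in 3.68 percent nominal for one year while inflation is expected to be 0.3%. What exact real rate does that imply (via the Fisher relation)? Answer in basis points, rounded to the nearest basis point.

By the Fisher relation, 1 + r = (1 + i)/(1 + π).
1 + r = 1.03680 / 1.00300 = 1.033699
r = 1.033699 − 1 = 3.3699%, i.e. 337 basis points.

337 basis points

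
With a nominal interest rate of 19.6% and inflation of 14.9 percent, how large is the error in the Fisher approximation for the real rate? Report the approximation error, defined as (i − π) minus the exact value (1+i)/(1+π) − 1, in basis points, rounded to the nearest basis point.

61 basis points

Approximate: r ≈ 19.600% − 14.900% = 4.7000%
Exact: (1 + 0.1960)/(1 + 0.1490) − 1 = 4.0905%
Error = 4.7000% − 4.0905% = 0.6095% → 61 basis points.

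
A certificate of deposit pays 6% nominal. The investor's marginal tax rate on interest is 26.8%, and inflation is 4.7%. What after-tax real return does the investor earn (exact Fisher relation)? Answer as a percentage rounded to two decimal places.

-0.29%

After-tax nominal return = 6% × (1 − 0.268) = 4.3920%.
1 + r = 1.04392 / 1.04700 = 0.997058
After-tax real rate = 0.997058 − 1 → -0.29%.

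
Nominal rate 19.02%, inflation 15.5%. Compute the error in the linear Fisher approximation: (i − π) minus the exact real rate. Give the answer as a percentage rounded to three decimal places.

Approximate: r ≈ 19.020% − 15.500% = 3.5200%
Exact: (1 + 0.1902)/(1 + 0.1550) − 1 = 3.0476%
Error = 3.5200% − 3.0476% = 0.4724% → 0.472%.

0.472%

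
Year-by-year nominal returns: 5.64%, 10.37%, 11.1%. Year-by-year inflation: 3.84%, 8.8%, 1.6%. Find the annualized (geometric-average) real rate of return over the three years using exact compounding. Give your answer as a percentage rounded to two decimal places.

4.11%

Nominal growth factor = 1.0564 × 1.1037 × 1.1110 = 1.29536898
Price-level growth factor = 1.0384 × 1.0880 × 1.0160 = 1.14785567
Real growth factor = 1.29536898 / 1.14785567 = 1.12851208
Annualized real rate = 1.12851208^(1/3) − 1 = 4.1123% → 4.11%.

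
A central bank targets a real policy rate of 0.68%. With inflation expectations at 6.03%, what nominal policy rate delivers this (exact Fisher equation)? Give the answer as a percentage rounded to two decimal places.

6.75%

(1 + i) = (1 + r)(1 + π) = 1.00680 × 1.06030 = 1.06751004
i = 1.06751004 − 1, so the required nominal rate is 6.75%.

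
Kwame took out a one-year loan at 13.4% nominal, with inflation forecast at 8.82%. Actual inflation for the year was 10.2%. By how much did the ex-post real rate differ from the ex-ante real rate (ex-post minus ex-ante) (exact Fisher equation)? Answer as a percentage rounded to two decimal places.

-1.30%

Ex-ante: (1 + 0.1340)/(1 + 0.0882) − 1 = 4.20879%
Ex-post: (1 + 0.1340)/(1 + 0.1020) − 1 = 2.90381%
Difference (ex-post − ex-ante) = -1.30497% → -1.30%.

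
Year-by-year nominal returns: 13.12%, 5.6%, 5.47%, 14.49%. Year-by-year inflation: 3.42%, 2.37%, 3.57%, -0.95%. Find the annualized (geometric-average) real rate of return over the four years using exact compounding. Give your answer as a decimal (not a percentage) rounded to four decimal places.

Compound the nominal returns: 1.1312 × 1.0560 × 1.0547 × 1.1449 = 1.44244684.
Compound inflation: 1.0342 × 1.0237 × 1.0357 × 0.9905 = 1.08608969.
Deflate: 1.44244684 / 1.08608969 = 1.32811023.
Annualized real rate = 1.32811023^(1/4) − 1 = 7.3516% → 0.0735.

0.0735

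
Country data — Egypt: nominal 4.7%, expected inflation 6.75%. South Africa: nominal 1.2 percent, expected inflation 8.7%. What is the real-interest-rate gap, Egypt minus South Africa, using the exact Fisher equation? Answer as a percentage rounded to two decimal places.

Egypt: (1 + 0.0470)/(1 + 0.0675) − 1 = -1.9204%
South Africa: (1 + 0.0120)/(1 + 0.0870) − 1 = -6.8997%
Differential = -1.9204% − (-6.8997%) = 4.9793% → 4.98%.

4.98%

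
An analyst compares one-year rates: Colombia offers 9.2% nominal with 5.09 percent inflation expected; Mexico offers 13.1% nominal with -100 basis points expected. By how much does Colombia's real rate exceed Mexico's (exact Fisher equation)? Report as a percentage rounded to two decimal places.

-10.33%

Colombia: (1 + 0.0920)/(1 + 0.0509) − 1 = 3.9109%
Mexico: (1 + 0.1310)/(1 − 0.0100) − 1 = 14.2424%
Differential = 3.9109% − 14.2424% = -10.3315% → -10.33%.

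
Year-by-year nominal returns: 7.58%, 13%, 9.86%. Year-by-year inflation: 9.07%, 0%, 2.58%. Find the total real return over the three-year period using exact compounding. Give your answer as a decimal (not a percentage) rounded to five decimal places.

0.19366

Compound the nominal returns: 1.0758 × 1.1300 × 1.0986 = 1.335517.
Compound inflation: 1.0907 × 1.0000 × 1.0258 = 1.118840.
Deflate: 1.335517 / 1.118840 = 1.193663.
Total real return = 1.193663 − 1 → 0.19366.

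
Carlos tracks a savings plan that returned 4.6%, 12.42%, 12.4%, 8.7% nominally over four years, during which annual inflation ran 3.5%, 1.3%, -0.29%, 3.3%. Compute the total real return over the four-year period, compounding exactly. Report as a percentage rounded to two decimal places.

Nominal growth factor = 1.0460 × 1.1242 × 1.1240 × 1.0870 = 1.436717
Price-level growth factor = 1.0350 × 1.0130 × 0.9971 × 1.0330 = 1.079913
Real growth factor = 1.436717 / 1.079913 = 1.330400
Total real return = 1.330400 − 1 → 33.04%.

33.04%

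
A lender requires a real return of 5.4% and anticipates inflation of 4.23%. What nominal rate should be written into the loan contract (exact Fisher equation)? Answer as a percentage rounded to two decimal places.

9.86%

(1 + i) = (1 + r)(1 + π) = 1.05400 × 1.04230 = 1.0985842
i = 1.0985842 − 1, so the required nominal rate is 9.86%.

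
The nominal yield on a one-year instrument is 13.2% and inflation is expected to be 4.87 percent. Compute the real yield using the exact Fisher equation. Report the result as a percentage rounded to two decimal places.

By the Fisher relation, 1 + r = (1 + i)/(1 + π).
1 + r = 1.13200 / 1.04870 = 1.079432
r = 1.079432 − 1 = 7.9432%, i.e. 7.94%.

7.94%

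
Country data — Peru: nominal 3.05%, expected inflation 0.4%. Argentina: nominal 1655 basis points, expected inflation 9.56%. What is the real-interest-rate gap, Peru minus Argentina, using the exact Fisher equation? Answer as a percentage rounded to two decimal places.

Peru: (1 + 0.0305)/(1 + 0.0040) − 1 = 2.6394%
Argentina: (1 + 0.1655)/(1 + 0.0956) − 1 = 6.3801%
Differential = 2.6394% − 6.3801% = -3.7406% → -3.74%.

-3.74%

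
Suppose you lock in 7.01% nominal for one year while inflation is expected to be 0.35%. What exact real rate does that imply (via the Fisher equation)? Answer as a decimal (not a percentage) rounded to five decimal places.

0.06637

1 + r = 1.07010 / 1.00350 = 1.066368
r = 1.066368 − 1 = 6.6368%, i.e. 0.06637.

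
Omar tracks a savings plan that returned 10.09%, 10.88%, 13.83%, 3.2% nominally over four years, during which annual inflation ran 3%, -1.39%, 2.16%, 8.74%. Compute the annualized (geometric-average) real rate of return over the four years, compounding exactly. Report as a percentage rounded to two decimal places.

6.18%

Compound the nominal returns: 1.1009 × 1.1088 × 1.1383 × 1.0320 = 1.43396160.
Compound inflation: 1.0300 × 0.9861 × 1.0216 × 1.0874 = 1.12830989.
Deflate: 1.43396160 / 1.12830989 = 1.27089340.
Annualized real rate = 1.27089340^(1/4) − 1 = 6.1762% → 6.18%.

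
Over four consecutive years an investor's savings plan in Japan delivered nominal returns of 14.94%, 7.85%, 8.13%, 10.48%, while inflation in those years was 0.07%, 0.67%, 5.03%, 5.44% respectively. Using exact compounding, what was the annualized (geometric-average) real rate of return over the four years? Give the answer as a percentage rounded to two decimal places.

Compound the nominal returns: 1.1494 × 1.0785 × 1.0813 × 1.1048 = 1.48088458.
Compound inflation: 1.0007 × 1.0067 × 1.0503 × 1.0544 = 1.11563654.
Deflate: 1.48088458 / 1.11563654 = 1.32738981.
Annualized real rate = 1.32738981^(1/4) − 1 = 7.3370% → 7.34%.

7.34%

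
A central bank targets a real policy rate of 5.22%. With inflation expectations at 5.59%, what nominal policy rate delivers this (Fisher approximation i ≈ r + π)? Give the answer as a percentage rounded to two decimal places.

i ≈ r + π = 5.22% + 5.59% = 10.81%.

10.81%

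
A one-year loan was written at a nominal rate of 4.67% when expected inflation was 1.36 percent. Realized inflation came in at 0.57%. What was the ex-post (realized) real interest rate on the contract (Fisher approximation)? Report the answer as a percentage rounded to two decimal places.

4.10%

Ex-post: 4.67% − 0.57% = 4.100%
So the realized real rate is 4.10%.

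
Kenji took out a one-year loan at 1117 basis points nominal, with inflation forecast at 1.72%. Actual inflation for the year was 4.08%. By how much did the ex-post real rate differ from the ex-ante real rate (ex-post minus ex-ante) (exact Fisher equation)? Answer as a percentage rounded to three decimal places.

Ex-ante: (1 + 0.1117)/(1 + 0.0172) − 1 = 9.2902%
Ex-post: (1 + 0.1117)/(1 + 0.0408) − 1 = 6.8121%
Difference (ex-post − ex-ante) = -2.4781% → -2.478%.

-2.478%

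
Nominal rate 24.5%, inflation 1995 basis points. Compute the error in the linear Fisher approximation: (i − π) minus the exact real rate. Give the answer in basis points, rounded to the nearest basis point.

Approximate: r ≈ 24.500% − 19.950% = 4.5500%
Exact: (1 + 0.2450)/(1 + 0.1995) − 1 = 3.7932%
Error = 4.5500% − 3.7932% = 0.7568% → 76 basis points.

76 basis points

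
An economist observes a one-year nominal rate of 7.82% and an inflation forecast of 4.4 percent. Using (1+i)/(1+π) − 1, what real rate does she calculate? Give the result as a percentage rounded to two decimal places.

1 + r = 1.07820 / 1.04400 = 1.032759
r = 1.032759 − 1 = 3.2759%, i.e. 3.28%.

3.28%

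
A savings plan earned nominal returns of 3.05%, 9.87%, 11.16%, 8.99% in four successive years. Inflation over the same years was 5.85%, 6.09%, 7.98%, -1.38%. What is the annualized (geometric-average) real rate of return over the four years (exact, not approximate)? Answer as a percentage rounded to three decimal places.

Nominal growth factor = 1.0305 × 1.0987 × 1.1116 × 1.0899 = 1.37171002
Price-level growth factor = 1.0585 × 1.0609 × 1.0798 × 0.9862 = 1.19584153
Real growth factor = 1.37171002 / 1.19584153 = 1.14706672
Annualized real rate = 1.14706672^(1/4) − 1 = 3.4897% → 3.490%.

3.490%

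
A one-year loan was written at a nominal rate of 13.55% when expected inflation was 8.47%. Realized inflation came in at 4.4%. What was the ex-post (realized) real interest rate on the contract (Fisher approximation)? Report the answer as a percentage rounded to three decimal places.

Ex-post: 13.55% − 4.4% = 9.150%
So the realized real rate is 9.150%.

9.150%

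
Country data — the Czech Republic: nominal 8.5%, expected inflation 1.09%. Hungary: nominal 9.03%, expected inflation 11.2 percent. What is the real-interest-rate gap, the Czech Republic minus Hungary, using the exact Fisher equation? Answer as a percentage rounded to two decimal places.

The Czech Republic: (1 + 0.0850)/(1 + 0.0109) − 1 = 7.3301%
Hungary: (1 + 0.0903)/(1 + 0.1120) − 1 = -1.9514%
Differential = 7.3301% − (-1.9514%) = 9.2815% → 9.28%.

9.28%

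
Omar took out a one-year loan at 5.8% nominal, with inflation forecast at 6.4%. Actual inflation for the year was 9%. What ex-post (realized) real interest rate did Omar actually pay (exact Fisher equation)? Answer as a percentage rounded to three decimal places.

-2.936%

Ex-post: (1 + 0.0580)/(1 + 0.0900) − 1 = -2.9358%
So the realized real rate is -2.936%.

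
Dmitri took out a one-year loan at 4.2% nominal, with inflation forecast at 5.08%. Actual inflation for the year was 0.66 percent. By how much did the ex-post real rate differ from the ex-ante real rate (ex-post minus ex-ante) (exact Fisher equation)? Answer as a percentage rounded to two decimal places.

4.35%

Ex-ante: (1 + 0.0420)/(1 + 0.0508) − 1 = -0.8375%
Ex-post: (1 + 0.0420)/(1 + 0.0066) − 1 = 3.5168%
Difference (ex-post − ex-ante) = 4.3542% → 4.35%.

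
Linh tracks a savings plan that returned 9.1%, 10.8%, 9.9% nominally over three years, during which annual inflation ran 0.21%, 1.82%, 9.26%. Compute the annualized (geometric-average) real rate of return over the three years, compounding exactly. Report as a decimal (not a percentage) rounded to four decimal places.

0.0602

Compound the nominal returns: 1.0910 × 1.1080 × 1.0990 = 1.32850197.
Compound inflation: 1.0021 × 1.0182 × 1.0926 = 1.11482154.
Deflate: 1.32850197 / 1.11482154 = 1.19167232.
Annualized real rate = 1.19167232^(1/3) − 1 = 6.0195% → 0.0602.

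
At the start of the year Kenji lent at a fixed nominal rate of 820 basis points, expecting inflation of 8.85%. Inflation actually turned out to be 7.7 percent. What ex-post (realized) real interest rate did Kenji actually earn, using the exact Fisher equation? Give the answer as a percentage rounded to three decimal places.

0.464%

Ex-post: (1 + 0.0820)/(1 + 0.0770) − 1 = 0.4643%
So the realized real rate is 0.464%.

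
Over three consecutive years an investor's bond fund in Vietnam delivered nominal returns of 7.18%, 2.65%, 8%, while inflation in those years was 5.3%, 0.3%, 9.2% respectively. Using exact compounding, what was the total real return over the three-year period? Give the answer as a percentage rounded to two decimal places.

3.03%

Compound the nominal returns: 1.0718 × 1.0265 × 1.0800 = 1.188219.
Compound inflation: 1.0530 × 1.0030 × 1.0920 = 1.153326.
Deflate: 1.188219 / 1.153326 = 1.030254.
Total real return = 1.030254 − 1 → 3.03%.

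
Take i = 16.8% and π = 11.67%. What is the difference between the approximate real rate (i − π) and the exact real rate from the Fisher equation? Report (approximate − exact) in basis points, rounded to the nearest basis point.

Approximate: r ≈ 16.800% − 11.670% = 5.1300%
Exact: (1 + 0.1680)/(1 + 0.1167) − 1 = 4.5939%
Error = 5.1300% − 4.5939% = 0.5361% → 54 basis points.

54 basis points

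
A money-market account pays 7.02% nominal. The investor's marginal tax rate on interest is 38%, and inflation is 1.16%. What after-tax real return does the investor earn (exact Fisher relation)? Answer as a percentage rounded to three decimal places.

After-tax nominal return = 7.02% × (1 − 0.38) = 4.3524%.
1 + r = 1.043524 / 1.01160 = 1.031558
After-tax real rate = 1.031558 − 1 → 3.156%.

3.156%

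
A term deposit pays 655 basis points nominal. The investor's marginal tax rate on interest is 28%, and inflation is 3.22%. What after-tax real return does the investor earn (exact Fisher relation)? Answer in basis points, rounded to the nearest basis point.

145 basis points

After-tax nominal return = 6.55% × (1 − 0.28) = 4.7160%.
1 + r = 1.04716 / 1.03220 = 1.014493
After-tax real rate = 1.014493 − 1 → 145 basis points.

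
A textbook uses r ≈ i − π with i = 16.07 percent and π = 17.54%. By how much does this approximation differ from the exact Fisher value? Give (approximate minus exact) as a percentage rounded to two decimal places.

-0.22%

Approximate: r ≈ 16.070% − 17.540% = -1.4700%
Exact: (1 + 0.1607)/(1 + 0.1754) − 1 = -1.2506%
Error = -1.4700% − (-1.2506%) = -0.2194% → -0.22%.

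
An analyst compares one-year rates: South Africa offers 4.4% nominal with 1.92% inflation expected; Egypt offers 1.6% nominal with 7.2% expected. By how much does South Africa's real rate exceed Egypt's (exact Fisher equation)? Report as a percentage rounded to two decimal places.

7.66%

South Africa: (1 + 0.0440)/(1 + 0.0192) − 1 = 2.4333%
Egypt: (1 + 0.0160)/(1 + 0.0720) − 1 = -5.2239%
Differential = 2.4333% − (-5.2239%) = 7.6572% → 7.66%.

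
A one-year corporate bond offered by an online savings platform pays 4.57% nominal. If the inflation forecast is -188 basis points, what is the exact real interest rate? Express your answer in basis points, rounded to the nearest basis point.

657 basis points

By the Fisher identity, 1 + r = (1 + i)/(1 + π).
1 + r = 1.04570 / 0.98120 = 1.065736
r = 1.065736 − 1 = 6.5736%, i.e. 657 basis points.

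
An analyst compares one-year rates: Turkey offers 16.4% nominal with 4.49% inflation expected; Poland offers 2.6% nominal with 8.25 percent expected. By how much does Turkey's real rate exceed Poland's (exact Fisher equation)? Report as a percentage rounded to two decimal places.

Turkey: (1 + 0.1640)/(1 + 0.0449) − 1 = 11.3982%
Poland: (1 + 0.0260)/(1 + 0.0825) − 1 = -5.2194%
Differential = 11.3982% − (-5.2194%) = 16.6176% → 16.62%.

16.62%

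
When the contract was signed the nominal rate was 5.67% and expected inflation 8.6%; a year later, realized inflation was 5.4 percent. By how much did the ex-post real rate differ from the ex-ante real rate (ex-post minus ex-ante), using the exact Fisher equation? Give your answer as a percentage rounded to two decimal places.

Ex-ante: (1 + 0.0567)/(1 + 0.0860) − 1 = -2.6980%
Ex-post: (1 + 0.0567)/(1 + 0.0540) − 1 = 0.2562%
Difference (ex-post − ex-ante) = 2.9541% → 2.95%.

2.95%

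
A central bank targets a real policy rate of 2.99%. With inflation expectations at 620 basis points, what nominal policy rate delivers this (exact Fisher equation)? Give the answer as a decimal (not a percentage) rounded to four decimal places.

(1 + i) = (1 + r)(1 + π) = 1.02990 × 1.06200 = 1.0937538
i = 1.0937538 − 1, so the required nominal rate is 0.0938.

0.0938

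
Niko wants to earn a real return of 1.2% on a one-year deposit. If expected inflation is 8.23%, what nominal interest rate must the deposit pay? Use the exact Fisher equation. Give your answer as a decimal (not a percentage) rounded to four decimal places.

0.0953

(1 + i) = (1 + r)(1 + π) = 1.01200 × 1.08230 = 1.0952876
i = 1.0952876 − 1, so the required nominal rate is 0.0953.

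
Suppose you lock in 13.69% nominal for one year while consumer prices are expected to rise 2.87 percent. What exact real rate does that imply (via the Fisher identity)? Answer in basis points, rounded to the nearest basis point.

1 + r = 1.13690 / 1.02870 = 1.105181
r = 1.105181 − 1 = 10.5181%, i.e. 1052 basis points.

1052 basis points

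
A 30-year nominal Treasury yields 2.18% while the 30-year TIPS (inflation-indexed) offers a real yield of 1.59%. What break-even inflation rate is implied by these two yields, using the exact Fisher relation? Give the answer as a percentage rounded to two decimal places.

0.58%

(1 + π) = (1 + i)/(1 + r) = 1.02180 / 1.01590 = 1.005808
Break-even inflation = 1.005808 − 1 → 0.58%.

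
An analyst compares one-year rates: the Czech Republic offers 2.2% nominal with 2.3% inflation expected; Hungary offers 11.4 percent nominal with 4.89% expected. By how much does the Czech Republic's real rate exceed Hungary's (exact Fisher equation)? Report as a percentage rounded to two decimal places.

-6.30%

The Czech Republic: (1 + 0.0220)/(1 + 0.0230) − 1 = -0.0978%
Hungary: (1 + 0.1140)/(1 + 0.0489) − 1 = 6.2065%
Differential = -0.0978% − 6.2065% = -6.3043% → -6.30%.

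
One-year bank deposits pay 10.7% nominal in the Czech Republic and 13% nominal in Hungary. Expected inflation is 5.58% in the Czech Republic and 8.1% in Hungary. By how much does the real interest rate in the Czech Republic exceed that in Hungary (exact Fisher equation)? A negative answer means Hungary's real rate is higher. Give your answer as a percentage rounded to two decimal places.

The Czech Republic: (1 + 0.1070)/(1 + 0.0558) − 1 = 4.8494%
Hungary: (1 + 0.1300)/(1 + 0.0810) − 1 = 4.5328%
Differential = 4.8494% − 4.5328% = 0.3166% → 0.32%.

0.32%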